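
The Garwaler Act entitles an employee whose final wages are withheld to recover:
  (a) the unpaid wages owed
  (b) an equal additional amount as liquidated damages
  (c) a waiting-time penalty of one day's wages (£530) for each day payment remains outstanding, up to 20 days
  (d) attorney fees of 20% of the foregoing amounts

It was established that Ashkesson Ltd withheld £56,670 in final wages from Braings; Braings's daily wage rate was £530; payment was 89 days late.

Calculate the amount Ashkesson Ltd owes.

£148,728

Liquidated damages (equal amount): £56,670
Penalty days: min(89, 20) = 20
Waiting-time penalty: 20 × £530 = £10,600
Subtotal: £56,670 + £56,670 + £10,600 = £123,940
Attorney fees: 20% of £123,940 = £24,788
Total award: £123,940 + £24,788 = £148,728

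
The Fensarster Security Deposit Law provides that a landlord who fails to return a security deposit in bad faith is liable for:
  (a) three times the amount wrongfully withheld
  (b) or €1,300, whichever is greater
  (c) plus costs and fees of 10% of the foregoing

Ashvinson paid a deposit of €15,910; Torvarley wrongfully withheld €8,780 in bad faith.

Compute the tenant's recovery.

Trebled: 3 × €8,780 = €26,340
Minimum €1,300: €26,340 meets the minimum, no increase.
Costs and fees: 10% of €26,340 = €2,634
Total recovery: €26,340 + €2,634 = €28,974

€28,974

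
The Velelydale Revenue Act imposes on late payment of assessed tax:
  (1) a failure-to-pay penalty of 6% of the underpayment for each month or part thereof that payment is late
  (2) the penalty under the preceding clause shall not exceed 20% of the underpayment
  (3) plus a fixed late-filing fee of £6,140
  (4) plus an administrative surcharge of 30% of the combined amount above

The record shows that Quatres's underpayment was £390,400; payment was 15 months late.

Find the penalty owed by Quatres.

Penalty: £109,486

Accrued rate: 6% × 15 = 90%, capped at 20% → 20%
Failure-to-pay penalty: 20% of £390,400 = £78,080
Penalty before surcharge: £78,080 + £6,140 = £84,220
Administrative surcharge: 30% of £84,220 = £25,266
Total penalty: £84,220 + £25,266 = £109,486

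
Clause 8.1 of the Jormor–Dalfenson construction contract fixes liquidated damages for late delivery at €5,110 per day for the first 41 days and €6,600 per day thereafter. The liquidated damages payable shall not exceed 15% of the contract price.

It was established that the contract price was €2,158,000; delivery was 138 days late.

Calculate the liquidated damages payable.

First 41 days: 41 × €5,110 = €209,510
Remaining days: (138 − 41) × €6,600 = €640,200
Accrued per-day damages: €209,510 + €640,200 = €849,710
Cap: 15% of €2,158,000 = €323,700
Cap at €323,700: €849,710 exceeds the cap → €323,700

€323,700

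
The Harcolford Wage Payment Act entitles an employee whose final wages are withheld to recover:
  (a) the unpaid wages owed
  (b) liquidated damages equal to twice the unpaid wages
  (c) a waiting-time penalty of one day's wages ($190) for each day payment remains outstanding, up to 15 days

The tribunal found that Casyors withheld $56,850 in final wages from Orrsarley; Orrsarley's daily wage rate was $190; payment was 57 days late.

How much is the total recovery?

$173,400

Doubled: 2 × $56,850 = $113,700
Penalty days: min(57, 15) = 15
Waiting-time penalty: 15 × $190 = $2,850
Total award: $56,850 + $113,700 + $2,850 = $173,400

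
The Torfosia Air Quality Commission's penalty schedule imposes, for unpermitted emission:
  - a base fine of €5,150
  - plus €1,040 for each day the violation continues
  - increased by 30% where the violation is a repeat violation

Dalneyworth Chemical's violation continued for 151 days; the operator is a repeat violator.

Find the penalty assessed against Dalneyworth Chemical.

€210,847

Per-day component: 151 × €1,040 = €157,040
Base plus per-day: €5,150 + €157,040 = €162,190
Enhancement: 30% of €162,190 = €48,657
Enhanced fine: €162,190 + €48,657 = €210,847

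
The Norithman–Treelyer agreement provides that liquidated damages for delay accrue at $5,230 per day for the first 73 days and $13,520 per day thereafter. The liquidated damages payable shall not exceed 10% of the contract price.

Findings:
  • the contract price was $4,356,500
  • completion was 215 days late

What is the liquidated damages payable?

First 73 days: 73 × $5,230 = $381,790
Remaining days: (215 − 73) × $13,520 = $1,919,840
Accrued per-day damages: $381,790 + $1,919,840 = $2,301,630
Cap: 10% of $4,356,500 = $435,650
Cap at $435,650: $2,301,630 exceeds the cap → $435,650

$435,650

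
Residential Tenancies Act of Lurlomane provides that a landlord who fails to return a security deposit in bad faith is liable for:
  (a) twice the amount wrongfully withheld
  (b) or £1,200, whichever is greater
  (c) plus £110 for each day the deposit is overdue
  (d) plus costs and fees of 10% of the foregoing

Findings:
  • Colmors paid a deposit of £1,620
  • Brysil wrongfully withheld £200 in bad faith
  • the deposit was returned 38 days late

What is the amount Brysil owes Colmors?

Doubled: 2 × £200 = £400
Minimum £1,200: £400 is below the minimum → £1,200
Late-return penalty: 38 × £110 = £4,180
Damages plus late penalty: £1,200 + £4,180 = £5,380
Costs and fees: 10% of £5,380 = £538
Total recovery: £5,380 + £538 = £5,918

£5,918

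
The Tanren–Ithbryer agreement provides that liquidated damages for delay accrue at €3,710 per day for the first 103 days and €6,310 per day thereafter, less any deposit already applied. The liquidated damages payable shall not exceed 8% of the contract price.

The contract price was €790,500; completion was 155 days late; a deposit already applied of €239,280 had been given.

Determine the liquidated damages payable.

€63,240

First 103 days: 103 × €3,710 = €382,130
Remaining days: (155 − 103) × €6,310 = €328,120
Accrued per-day damages: €382,130 + €328,120 = €710,250
Less deposit already applied: €710,250 − €239,280 = €470,970
Cap: 8% of €790,500 = €63,240
Cap at €63,240: €470,970 exceeds the cap → €63,240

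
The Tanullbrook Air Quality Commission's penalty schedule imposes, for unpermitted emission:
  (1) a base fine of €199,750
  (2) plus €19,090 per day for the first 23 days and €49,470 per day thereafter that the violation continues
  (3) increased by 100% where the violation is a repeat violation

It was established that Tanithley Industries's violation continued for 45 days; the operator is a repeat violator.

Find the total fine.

First 23 days: 23 × €19,090 = €439,070
Remaining days: (45 − 23) × €49,470 = €1,088,340
Per-day component: €439,070 + €1,088,340 = €1,527,410
Base plus per-day: €199,750 + €1,527,410 = €1,727,160
Enhancement: 100% of €1,727,160 = €1,727,160
Enhanced fine: €1,727,160 + €1,727,160 = €3,454,320

€3,454,320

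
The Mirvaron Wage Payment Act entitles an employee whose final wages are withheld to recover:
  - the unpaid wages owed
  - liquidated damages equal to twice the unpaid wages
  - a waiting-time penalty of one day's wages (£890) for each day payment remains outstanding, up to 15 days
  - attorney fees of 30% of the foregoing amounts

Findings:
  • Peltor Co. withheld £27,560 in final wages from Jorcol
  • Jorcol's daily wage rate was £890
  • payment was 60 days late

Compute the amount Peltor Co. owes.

£124,839

Doubled: 2 × £27,560 = £55,120
Penalty days: min(60, 15) = 15
Waiting-time penalty: 15 × £890 = £13,350
Subtotal: £27,560 + £55,120 + £13,350 = £96,030
Attorney fees: 30% of £96,030 = £28,809
Total award: £96,030 + £28,809 = £124,839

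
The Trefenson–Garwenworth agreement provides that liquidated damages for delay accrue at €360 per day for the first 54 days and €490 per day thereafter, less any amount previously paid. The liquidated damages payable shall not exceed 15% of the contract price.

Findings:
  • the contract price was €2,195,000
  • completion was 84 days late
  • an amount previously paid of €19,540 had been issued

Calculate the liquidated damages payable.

First 54 days: 54 × €360 = €19,440
Remaining days: (84 − 54) × €490 = €14,700
Accrued per-day damages: €19,440 + €14,700 = €34,140
Less amount previously paid: €34,140 − €19,540 = €14,600
Cap: 15% of €2,195,000 = €329,250
Cap at €329,250: €14,600 is within the cap, no reduction.

Liquidated damages: €14,600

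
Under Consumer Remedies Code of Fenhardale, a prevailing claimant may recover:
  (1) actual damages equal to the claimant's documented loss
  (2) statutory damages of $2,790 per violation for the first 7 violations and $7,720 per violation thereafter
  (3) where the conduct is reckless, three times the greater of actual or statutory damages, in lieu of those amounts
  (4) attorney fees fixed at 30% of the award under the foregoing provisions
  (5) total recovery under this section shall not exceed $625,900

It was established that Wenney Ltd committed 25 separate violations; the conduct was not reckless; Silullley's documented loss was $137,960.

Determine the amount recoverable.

$385,385

First 7 violations: 7 × $2,790 = $19,530
Remaining violations: (25 − 7) × $7,720 = $138,960
Statutory damages: $19,530 + $138,960 = $158,490
Conduct not reckless: the in-lieu enhancement does not apply.
Actual plus statutory damages: $137,960 + $158,490 = $296,450
Attorney fees: 30% of $296,450 = $88,935
Total before cap: $296,450 + $88,935 = $385,385
Cap at $625,900: $385,385 is within the cap, no reduction.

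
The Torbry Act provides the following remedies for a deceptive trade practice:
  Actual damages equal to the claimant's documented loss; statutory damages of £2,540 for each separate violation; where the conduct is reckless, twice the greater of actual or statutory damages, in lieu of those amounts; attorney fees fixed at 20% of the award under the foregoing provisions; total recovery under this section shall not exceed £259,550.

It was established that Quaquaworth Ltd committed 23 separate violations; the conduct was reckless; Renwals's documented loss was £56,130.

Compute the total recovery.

£140,208

Statutory damages: 23 × £2,540 = £58,420
Greater of actual damages (£56,130) or statutory damages (£58,420): £58,420
Doubled: 2 × £58,420 = £116,840
Attorney fees: 20% of £116,840 = £23,368
Total before cap: £116,840 + £23,368 = £140,208
Cap at £259,550: £140,208 is within the cap, no reduction.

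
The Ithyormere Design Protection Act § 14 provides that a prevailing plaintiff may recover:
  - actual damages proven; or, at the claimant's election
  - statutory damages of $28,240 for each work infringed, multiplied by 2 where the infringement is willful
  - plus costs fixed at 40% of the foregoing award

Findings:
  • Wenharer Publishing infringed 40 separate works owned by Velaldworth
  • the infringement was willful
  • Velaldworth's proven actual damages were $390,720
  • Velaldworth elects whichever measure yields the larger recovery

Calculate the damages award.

Statutory damages: 40 × $28,240 = $1,129,600
Doubled: 2 × $1,129,600 = $2,259,200
Greater of actual damages ($390,720) or enhanced statutory damages ($2,259,200): $2,259,200
Costs: 40% of $2,259,200 = $903,680
Award plus costs: $2,259,200 + $903,680 = $3,162,880

$3,162,880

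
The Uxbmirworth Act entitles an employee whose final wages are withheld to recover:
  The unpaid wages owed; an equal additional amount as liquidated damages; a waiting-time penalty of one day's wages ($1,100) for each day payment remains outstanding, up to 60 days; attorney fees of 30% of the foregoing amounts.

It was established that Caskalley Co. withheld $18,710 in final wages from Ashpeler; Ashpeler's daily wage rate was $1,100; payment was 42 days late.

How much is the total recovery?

Liquidated damages (equal amount): $18,710
Penalty days: min(42, 60) = 42
Waiting-time penalty: 42 × $1,100 = $46,200
Subtotal: $18,710 + $18,710 + $46,200 = $83,620
Attorney fees: 30% of $83,620 = $25,086
Total award: $83,620 + $25,086 = $108,706

$108,706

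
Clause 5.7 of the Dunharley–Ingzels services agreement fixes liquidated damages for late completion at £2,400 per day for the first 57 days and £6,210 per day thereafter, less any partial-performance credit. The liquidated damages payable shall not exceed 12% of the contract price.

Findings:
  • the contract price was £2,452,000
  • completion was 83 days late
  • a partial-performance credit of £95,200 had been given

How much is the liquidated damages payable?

First 57 days: 57 × £2,400 = £136,800
Remaining days: (83 − 57) × £6,210 = £161,460
Accrued per-day damages: £136,800 + £161,460 = £298,260
Less partial-performance credit: £298,260 − £95,200 = £203,060
Cap: 12% of £2,452,000 = £294,240
Cap at £294,240: £203,060 is within the cap, no reduction.

Liquidated damages: £203,060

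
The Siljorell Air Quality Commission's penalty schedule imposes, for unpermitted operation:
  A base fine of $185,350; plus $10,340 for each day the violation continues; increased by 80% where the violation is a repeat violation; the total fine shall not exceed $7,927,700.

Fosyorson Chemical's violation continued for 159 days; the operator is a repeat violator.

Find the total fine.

$3,292,938

Per-day component: 159 × $10,340 = $1,644,060
Base plus per-day: $185,350 + $1,644,060 = $1,829,410
Enhancement: 80% of $1,829,410 = $1,463,528
Enhanced fine: $1,829,410 + $1,463,528 = $3,292,938
Cap at $7,927,700: $3,292,938 is within the cap, no reduction.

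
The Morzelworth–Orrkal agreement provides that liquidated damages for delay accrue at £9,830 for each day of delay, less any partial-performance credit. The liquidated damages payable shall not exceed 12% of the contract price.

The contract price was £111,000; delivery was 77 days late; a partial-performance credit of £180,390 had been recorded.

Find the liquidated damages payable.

£13,320

Per-day damages: 77 × £9,830 = £756,910
Less partial-performance credit: £756,910 − £180,390 = £576,520
Cap: 12% of £111,000 = £13,320
Cap at £13,320: £576,520 exceeds the cap → £13,320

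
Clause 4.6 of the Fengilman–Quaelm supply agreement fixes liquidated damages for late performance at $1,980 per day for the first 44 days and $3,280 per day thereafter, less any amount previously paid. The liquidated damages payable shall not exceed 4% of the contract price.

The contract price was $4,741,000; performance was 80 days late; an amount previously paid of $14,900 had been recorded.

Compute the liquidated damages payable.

$189,640

First 44 days: 44 × $1,980 = $87,120
Remaining days: (80 − 44) × $3,280 = $118,080
Accrued per-day damages: $87,120 + $118,080 = $205,200
Less amount previously paid: $205,200 − $14,900 = $190,300
Cap: 4% of $4,741,000 = $189,640
Cap at $189,640: $190,300 exceeds the cap → $189,640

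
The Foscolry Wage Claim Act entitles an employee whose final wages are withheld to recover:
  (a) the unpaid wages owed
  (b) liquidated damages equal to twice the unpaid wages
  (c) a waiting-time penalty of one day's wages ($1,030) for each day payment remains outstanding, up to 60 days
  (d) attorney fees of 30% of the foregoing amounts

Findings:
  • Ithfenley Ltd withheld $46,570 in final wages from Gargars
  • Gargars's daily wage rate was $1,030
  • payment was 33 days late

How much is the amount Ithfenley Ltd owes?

$225,810

Doubled: 2 × $46,570 = $93,140
Penalty days: min(33, 60) = 33
Waiting-time penalty: 33 × $1,030 = $33,990
Subtotal: $46,570 + $93,140 + $33,990 = $173,700
Attorney fees: 30% of $173,700 = $52,110
Total award: $173,700 + $52,110 = $225,810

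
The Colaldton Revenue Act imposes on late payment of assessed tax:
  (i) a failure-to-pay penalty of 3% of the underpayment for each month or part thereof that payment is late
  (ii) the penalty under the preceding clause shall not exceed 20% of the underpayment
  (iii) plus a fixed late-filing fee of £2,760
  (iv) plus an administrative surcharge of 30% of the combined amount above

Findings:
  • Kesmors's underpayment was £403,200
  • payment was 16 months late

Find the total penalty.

£108,420

Accrued rate: 3% × 16 = 48%, capped at 20% → 20%
Failure-to-pay penalty: 20% of £403,200 = £80,640
Penalty before surcharge: £80,640 + £2,760 = £83,400
Administrative surcharge: 30% of £83,400 = £25,020
Total penalty: £83,400 + £25,020 = £108,420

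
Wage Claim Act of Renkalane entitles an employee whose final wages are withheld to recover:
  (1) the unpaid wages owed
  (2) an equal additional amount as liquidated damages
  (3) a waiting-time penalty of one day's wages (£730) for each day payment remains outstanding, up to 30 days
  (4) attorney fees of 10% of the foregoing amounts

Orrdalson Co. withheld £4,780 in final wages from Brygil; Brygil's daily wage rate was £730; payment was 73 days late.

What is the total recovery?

Total award: £34,606

Liquidated damages (equal amount): £4,780
Penalty days: min(73, 30) = 30
Waiting-time penalty: 30 × £730 = £21,900
Subtotal: £4,780 + £4,780 + £21,900 = £31,460
Attorney fees: 10% of £31,460 = £3,146
Total award: £31,460 + £3,146 = £34,606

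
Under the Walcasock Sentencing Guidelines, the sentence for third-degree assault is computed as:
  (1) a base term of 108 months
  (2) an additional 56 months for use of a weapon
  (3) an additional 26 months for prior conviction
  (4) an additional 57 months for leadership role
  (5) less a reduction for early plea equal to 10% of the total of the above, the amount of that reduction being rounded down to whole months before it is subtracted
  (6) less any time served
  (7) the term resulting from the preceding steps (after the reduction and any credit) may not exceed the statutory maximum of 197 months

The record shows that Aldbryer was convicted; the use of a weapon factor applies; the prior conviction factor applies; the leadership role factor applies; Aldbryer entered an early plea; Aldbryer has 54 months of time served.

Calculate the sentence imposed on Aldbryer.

Use of a weapon enhancement: +56 months
Prior conviction enhancement: +26 months
Leadership role enhancement: +57 months
Adjusted term: 108 months + 56 months + 26 months + 57 months = 247 months
Early plea reduction: 10% of 247 months = 24 months (rounded down)
After reduction: 247 − 24 = 223 months
Less time served: 223 months − 54 months = 169 months
Cap at 197 months: 169 months is within the cap, no reduction.

169 months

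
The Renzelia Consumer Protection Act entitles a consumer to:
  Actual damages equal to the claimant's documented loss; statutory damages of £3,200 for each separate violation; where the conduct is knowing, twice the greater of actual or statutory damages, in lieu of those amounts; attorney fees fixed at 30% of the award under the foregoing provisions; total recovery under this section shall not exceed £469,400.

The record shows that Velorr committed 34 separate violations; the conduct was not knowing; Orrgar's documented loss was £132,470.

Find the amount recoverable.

£313,651

Statutory damages: 34 × £3,200 = £108,800
Conduct not knowing: the in-lieu enhancement does not apply.
Actual plus statutory damages: £132,470 + £108,800 = £241,270
Attorney fees: 30% of £241,270 = £72,381
Total before cap: £241,270 + £72,381 = £313,651
Cap at £469,400: £313,651 is within the cap, no reduction.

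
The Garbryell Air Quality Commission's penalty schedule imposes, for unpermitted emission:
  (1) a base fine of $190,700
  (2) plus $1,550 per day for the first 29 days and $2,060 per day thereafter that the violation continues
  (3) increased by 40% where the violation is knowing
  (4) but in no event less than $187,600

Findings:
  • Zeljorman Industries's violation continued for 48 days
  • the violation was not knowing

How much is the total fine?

First 29 days: 29 × $1,550 = $44,950
Remaining days: (48 − 29) × $2,060 = $39,140
Per-day component: $44,950 + $39,140 = $84,090
Base plus per-day: $190,700 + $84,090 = $274,790
The violation was not knowing: no 40% increase.
Minimum $187,600: $274,790 meets the minimum, no increase.

$274,790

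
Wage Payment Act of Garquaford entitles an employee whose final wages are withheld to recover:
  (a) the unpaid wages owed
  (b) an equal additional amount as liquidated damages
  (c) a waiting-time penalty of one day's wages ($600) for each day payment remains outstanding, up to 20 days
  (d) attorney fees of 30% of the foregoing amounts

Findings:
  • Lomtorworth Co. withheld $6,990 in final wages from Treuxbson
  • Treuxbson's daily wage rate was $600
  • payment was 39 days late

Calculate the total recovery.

Liquidated damages (equal amount): $6,990
Penalty days: min(39, 20) = 20
Waiting-time penalty: 20 × $600 = $12,000
Subtotal: $6,990 + $6,990 + $12,000 = $25,980
Attorney fees: 30% of $25,980 = $7,794
Total award: $25,980 + $7,794 = $33,774

$33,774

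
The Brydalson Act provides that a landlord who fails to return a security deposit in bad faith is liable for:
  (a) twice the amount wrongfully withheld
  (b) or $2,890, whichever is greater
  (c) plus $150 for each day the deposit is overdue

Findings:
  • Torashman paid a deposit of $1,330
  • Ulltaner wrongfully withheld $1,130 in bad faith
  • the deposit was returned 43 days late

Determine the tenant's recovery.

Recovery: $9,340

Doubled: 2 × $1,130 = $2,260
Minimum $2,890: $2,260 is below the minimum → $2,890
Late-return penalty: 43 × $150 = $6,450
Damages plus late penalty: $2,890 + $6,450 = $9,340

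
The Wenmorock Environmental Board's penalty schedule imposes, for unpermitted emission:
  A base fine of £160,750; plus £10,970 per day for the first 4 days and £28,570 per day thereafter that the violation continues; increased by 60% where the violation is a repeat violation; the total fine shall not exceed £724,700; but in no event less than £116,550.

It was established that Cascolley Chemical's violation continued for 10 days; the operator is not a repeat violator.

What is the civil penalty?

£376,050

First 4 days: 4 × £10,970 = £43,880
Remaining days: (10 − 4) × £28,570 = £171,420
Per-day component: £43,880 + £171,420 = £215,300
Base plus per-day: £160,750 + £215,300 = £376,050
The operator is not a repeat violator: no 60% increase.
Cap at £724,700: £376,050 is within the cap, no reduction.
Minimum £116,550: £376,050 meets the minimum, no increase.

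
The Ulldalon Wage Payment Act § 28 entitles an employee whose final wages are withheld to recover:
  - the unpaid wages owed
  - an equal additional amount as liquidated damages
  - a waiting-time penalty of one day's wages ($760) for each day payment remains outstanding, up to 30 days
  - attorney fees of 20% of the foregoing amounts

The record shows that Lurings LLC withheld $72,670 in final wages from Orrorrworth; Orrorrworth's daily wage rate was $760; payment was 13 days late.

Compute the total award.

$186,264

Liquidated damages (equal amount): $72,670
Penalty days: min(13, 30) = 13
Waiting-time penalty: 13 × $760 = $9,880
Subtotal: $72,670 + $72,670 + $9,880 = $155,220
Attorney fees: 20% of $155,220 = $31,044
Total award: $155,220 + $31,044 = $186,264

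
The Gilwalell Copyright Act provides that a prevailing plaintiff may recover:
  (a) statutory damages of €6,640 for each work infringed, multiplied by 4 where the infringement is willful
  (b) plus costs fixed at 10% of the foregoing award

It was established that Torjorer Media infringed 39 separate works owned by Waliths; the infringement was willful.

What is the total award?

Award: €1,139,424

Statutory damages: 39 × €6,640 = €258,960
Multiplied by 4: 4 × €258,960 = €1,035,840
Costs: 10% of €1,035,840 = €103,584
Award plus costs: €1,035,840 + €103,584 = €1,139,424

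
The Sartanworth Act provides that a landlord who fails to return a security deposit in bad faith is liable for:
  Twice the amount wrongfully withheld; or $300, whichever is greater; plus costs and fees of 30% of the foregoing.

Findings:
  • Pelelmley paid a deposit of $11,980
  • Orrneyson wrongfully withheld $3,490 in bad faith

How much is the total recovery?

Doubled: 2 × $3,490 = $6,980
Minimum $300: $6,980 meets the minimum, no increase.
Costs and fees: 30% of $6,980 = $2,094
Total recovery: $6,980 + $2,094 = $9,074

$9,074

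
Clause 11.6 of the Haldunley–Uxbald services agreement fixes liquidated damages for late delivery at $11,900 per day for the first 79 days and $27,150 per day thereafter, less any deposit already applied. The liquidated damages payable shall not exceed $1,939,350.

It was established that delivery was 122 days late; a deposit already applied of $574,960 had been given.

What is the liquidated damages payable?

$1,532,590

First 79 days: 79 × $11,900 = $940,100
Remaining days: (122 − 79) × $27,150 = $1,167,450
Accrued per-day damages: $940,100 + $1,167,450 = $2,107,550
Less deposit already applied: $2,107,550 − $574,960 = $1,532,590
Cap at $1,939,350: $1,532,590 is within the cap, no reduction.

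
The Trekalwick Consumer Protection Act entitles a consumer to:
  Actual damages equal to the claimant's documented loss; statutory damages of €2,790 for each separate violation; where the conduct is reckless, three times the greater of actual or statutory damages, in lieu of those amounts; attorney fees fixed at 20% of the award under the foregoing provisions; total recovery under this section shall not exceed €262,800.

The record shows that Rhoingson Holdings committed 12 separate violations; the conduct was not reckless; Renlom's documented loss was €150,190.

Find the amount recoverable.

Statutory damages: 12 × €2,790 = €33,480
Conduct not reckless: the in-lieu enhancement does not apply.
Actual plus statutory damages: €150,190 + €33,480 = €183,670
Attorney fees: 20% of €183,670 = €36,734
Total before cap: €183,670 + €36,734 = €220,404
Cap at €262,800: €220,404 is within the cap, no reduction.

€220,404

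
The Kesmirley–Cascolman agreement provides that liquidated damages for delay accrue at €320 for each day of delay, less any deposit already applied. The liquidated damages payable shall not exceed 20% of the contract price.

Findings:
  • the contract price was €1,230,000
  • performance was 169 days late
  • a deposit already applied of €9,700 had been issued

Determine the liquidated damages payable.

Liquidated damages: €44,380

Per-day damages: 169 × €320 = €54,080
Less deposit already applied: €54,080 − €9,700 = €44,380
Cap: 20% of €1,230,000 = €246,000
Cap at €246,000: €44,380 is within the cap, no reduction.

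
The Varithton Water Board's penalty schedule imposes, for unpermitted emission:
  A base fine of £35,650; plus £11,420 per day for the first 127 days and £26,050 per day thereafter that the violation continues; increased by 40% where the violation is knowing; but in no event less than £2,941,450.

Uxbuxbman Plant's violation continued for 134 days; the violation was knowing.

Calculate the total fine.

First 127 days: 127 × £11,420 = £1,450,340
Remaining days: (134 − 127) × £26,050 = £182,350
Per-day component: £1,450,340 + £182,350 = £1,632,690
Base plus per-day: £35,650 + £1,632,690 = £1,668,340
Enhancement: 40% of £1,668,340 = £667,336
Enhanced fine: £1,668,340 + £667,336 = £2,335,676
Minimum £2,941,450: £2,335,676 is below the minimum → £2,941,450

£2,941,450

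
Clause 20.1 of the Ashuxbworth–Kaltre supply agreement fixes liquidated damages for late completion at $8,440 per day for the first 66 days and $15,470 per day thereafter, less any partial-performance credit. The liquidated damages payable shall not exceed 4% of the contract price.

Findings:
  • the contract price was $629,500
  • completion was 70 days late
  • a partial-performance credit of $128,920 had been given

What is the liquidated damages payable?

$25,180

First 66 days: 66 × $8,440 = $557,040
Remaining days: (70 − 66) × $15,470 = $61,880
Accrued per-day damages: $557,040 + $61,880 = $618,920
Less partial-performance credit: $618,920 − $128,920 = $490,000
Cap: 4% of $629,500 = $25,180
Cap at $25,180: $490,000 exceeds the cap → $25,180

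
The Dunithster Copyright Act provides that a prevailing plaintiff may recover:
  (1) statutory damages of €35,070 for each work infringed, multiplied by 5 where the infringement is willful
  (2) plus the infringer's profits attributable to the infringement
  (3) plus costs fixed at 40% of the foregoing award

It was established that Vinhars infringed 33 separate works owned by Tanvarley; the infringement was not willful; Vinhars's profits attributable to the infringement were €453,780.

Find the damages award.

€2,255,526

Statutory damages: 33 × €35,070 = €1,157,310
Infringement not willful: no ×5 enhancement.
Combined award: €1,157,310 + €453,780 = €1,611,090
Costs: 40% of €1,611,090 = €644,436
Award plus costs: €1,611,090 + €644,436 = €2,255,526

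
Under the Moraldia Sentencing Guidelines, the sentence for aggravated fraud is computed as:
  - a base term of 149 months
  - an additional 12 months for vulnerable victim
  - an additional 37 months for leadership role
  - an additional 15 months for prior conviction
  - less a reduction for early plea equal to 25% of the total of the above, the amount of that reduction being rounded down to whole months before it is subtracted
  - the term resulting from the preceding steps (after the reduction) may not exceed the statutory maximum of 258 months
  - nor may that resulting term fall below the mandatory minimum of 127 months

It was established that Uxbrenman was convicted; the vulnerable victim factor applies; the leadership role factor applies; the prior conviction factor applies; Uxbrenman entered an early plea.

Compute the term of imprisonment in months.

160 months

Vulnerable victim enhancement: +12 months
Leadership role enhancement: +37 months
Prior conviction enhancement: +15 months
Adjusted term: 149 months + 12 months + 37 months + 15 months = 213 months
Early plea reduction: 25% of 213 months = 53 months (rounded down)
After reduction: 213 − 53 = 160 months
Cap at 258 months: 160 months is within the cap, no reduction.
Minimum 127 months: 160 months meets the minimum, no increase.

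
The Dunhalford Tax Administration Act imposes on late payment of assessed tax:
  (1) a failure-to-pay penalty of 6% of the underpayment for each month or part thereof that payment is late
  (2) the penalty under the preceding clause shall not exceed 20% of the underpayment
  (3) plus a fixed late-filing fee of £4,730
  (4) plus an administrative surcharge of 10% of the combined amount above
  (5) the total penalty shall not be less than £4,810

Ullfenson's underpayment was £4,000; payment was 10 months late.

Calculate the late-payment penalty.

£6,083

Accrued rate: 6% × 10 = 60%, capped at 20% → 20%
Failure-to-pay penalty: 20% of £4,000 = £800
Penalty before surcharge: £800 + £4,730 = £5,530
Administrative surcharge: 10% of £5,530 = £553
Total penalty: £5,530 + £553 = £6,083
Minimum £4,810: £6,083 meets the minimum, no increase.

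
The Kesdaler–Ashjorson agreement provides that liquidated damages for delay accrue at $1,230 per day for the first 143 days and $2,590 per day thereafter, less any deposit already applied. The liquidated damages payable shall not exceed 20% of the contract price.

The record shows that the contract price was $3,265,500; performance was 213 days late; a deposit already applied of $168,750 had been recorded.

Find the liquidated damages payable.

First 143 days: 143 × $1,230 = $175,890
Remaining days: (213 − 143) × $2,590 = $181,300
Accrued per-day damages: $175,890 + $181,300 = $357,190
Less deposit already applied: $357,190 − $168,750 = $188,440
Cap: 20% of $3,265,500 = $653,100
Cap at $653,100: $188,440 is within the cap, no reduction.

$188,440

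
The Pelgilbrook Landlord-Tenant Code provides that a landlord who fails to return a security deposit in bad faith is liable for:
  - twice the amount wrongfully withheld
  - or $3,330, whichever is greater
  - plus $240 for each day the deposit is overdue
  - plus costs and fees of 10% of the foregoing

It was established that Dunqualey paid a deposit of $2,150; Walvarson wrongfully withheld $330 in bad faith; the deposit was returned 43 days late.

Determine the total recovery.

Recovery: $15,015

Doubled: 2 × $330 = $660
Minimum $3,330: $660 is below the minimum → $3,330
Late-return penalty: 43 × $240 = $10,320
Damages plus late penalty: $3,330 + $10,320 = $13,650
Costs and fees: 10% of $13,650 = $1,365
Total recovery: $13,650 + $1,365 = $15,015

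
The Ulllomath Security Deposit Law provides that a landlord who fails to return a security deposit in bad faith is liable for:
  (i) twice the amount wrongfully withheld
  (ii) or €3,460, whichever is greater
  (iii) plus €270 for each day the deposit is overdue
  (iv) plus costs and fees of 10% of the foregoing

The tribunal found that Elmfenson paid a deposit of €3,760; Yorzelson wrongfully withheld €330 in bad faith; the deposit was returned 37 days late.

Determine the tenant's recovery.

Doubled: 2 × €330 = €660
Minimum €3,460: €660 is below the minimum → €3,460
Late-return penalty: 37 × €270 = €9,990
Damages plus late penalty: €3,460 + €9,990 = €13,450
Costs and fees: 10% of €13,450 = €1,345
Total recovery: €13,450 + €1,345 = €14,795

€14,795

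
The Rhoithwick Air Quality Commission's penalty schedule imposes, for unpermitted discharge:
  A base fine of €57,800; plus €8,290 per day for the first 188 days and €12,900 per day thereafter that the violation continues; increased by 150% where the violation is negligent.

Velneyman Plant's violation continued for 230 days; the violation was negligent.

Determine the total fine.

€5,395,300

First 188 days: 188 × €8,290 = €1,558,520
Remaining days: (230 − 188) × €12,900 = €541,800
Per-day component: €1,558,520 + €541,800 = €2,100,320
Base plus per-day: €57,800 + €2,100,320 = €2,158,120
Enhancement: 150% of €2,158,120 = €3,237,180
Enhanced fine: €2,158,120 + €3,237,180 = €5,395,300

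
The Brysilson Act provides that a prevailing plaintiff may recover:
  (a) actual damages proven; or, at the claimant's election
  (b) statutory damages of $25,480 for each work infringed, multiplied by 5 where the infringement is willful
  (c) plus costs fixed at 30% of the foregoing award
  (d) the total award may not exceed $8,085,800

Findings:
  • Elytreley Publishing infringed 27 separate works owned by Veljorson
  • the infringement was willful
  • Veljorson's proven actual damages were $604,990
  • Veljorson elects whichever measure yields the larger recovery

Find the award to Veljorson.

Statutory damages: 27 × $25,480 = $687,960
Multiplied by 5: 5 × $687,960 = $3,439,800
Greater of actual damages ($604,990) or enhanced statutory damages ($3,439,800): $3,439,800
Costs: 30% of $3,439,800 = $1,031,940
Award plus costs: $3,439,800 + $1,031,940 = $4,471,740
Cap at $8,085,800: $4,471,740 is within the cap, no reduction.

$4,471,740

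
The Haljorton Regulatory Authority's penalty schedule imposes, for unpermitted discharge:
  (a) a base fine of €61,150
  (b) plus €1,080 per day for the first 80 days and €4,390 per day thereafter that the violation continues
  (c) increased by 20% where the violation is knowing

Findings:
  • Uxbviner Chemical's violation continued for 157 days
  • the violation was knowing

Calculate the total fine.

First 80 days: 80 × €1,080 = €86,400
Remaining days: (157 − 80) × €4,390 = €338,030
Per-day component: €86,400 + €338,030 = €424,430
Base plus per-day: €61,150 + €424,430 = €485,580
Enhancement: 20% of €485,580 = €97,116
Enhanced fine: €485,580 + €97,116 = €582,696

€582,696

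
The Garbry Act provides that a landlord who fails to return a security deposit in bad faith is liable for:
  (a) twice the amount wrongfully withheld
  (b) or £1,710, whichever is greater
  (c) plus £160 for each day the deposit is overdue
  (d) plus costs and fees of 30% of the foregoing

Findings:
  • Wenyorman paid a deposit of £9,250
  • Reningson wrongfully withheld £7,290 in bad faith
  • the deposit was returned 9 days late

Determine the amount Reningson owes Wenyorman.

Doubled: 2 × £7,290 = £14,580
Minimum £1,710: £14,580 meets the minimum, no increase.
Late-return penalty: 9 × £160 = £1,440
Damages plus late penalty: £14,580 + £1,440 = £16,020
Costs and fees: 30% of £16,020 = £4,806
Total recovery: £16,020 + £4,806 = £20,826

£20,826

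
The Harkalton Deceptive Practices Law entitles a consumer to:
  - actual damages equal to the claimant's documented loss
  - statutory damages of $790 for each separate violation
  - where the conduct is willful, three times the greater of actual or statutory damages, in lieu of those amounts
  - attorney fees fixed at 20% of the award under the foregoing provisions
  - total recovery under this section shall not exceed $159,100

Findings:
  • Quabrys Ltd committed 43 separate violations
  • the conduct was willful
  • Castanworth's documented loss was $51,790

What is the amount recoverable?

$159,100

Statutory damages: 43 × $790 = $33,970
Greater of actual damages ($51,790) or statutory damages ($33,970): $51,790
Trebled: 3 × $51,790 = $155,370
Attorney fees: 20% of $155,370 = $31,074
Total before cap: $155,370 + $31,074 = $186,444
Cap at $159,100: $186,444 exceeds the cap → $159,100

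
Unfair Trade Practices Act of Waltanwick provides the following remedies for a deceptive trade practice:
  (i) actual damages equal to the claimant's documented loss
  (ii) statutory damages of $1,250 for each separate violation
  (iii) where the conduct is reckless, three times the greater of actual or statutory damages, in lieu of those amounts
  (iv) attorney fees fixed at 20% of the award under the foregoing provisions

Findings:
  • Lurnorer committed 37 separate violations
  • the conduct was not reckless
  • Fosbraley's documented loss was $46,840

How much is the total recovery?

Statutory damages: 37 × $1,250 = $46,250
Conduct not reckless: the in-lieu enhancement does not apply.
Actual plus statutory damages: $46,840 + $46,250 = $93,090
Attorney fees: 20% of $93,090 = $18,618
Total recovery: $93,090 + $18,618 = $111,708

$111,708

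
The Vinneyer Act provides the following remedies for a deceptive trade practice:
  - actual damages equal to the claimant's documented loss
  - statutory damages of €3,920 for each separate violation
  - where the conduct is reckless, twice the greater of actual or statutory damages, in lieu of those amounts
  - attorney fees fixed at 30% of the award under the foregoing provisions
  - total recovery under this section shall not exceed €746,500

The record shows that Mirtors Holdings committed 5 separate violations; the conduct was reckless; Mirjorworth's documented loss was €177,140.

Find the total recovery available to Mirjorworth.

Total recovery: €460,564

Statutory damages: 5 × €3,920 = €19,600
Greater of actual damages (€177,140) or statutory damages (€19,600): €177,140
Doubled: 2 × €177,140 = €354,280
Attorney fees: 30% of €354,280 = €106,284
Total before cap: €354,280 + €106,284 = €460,564
Cap at €746,500: €460,564 is within the cap, no reduction.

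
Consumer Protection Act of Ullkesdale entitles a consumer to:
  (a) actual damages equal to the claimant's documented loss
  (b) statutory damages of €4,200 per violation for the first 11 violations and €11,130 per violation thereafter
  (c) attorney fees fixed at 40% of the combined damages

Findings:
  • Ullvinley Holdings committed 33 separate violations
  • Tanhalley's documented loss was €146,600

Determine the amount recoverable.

€612,724

First 11 violations: 11 × €4,200 = €46,200
Remaining violations: (33 − 11) × €11,130 = €244,860
Statutory damages: €46,200 + €244,860 = €291,060
Combined damages: €146,600 + €291,060 = €437,660
Attorney fees: 40% of €437,660 = €175,064
Total recovery: €437,660 + €175,064 = €612,724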